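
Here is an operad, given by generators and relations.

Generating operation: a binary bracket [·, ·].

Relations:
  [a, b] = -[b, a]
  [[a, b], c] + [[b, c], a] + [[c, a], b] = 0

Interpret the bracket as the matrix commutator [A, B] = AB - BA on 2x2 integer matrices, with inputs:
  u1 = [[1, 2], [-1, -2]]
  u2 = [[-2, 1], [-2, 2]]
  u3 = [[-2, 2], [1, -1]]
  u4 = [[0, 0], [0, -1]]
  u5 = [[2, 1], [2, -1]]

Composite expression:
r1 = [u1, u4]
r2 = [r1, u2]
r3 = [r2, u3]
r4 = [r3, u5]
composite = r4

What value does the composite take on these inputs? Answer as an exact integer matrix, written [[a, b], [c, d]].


[u1, u4] = [[0, -2], [-1, 0]]
[[u1, u4], u2] = [[5, -8], [4, -5]]
[[[u1, u4], u2], u3] = [[-16, 12], [-14, 16]]
[[[[u1, u4], u2], u3], u5] = [[38, -68], [22, -38]]

[[38, -68], [22, -38]]


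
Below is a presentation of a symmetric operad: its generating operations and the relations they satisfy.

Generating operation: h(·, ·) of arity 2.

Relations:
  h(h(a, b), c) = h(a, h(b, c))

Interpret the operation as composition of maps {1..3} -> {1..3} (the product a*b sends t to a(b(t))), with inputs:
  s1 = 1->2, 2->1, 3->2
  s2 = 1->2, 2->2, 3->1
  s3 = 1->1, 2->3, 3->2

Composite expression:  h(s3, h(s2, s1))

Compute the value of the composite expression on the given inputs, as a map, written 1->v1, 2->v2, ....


1->3, 2->3, 3->3

h(s2, s1) = 1->2, 2->2, 3->2
h(s3, h(s2, s1)) = 1->3, 2->3, 3->3


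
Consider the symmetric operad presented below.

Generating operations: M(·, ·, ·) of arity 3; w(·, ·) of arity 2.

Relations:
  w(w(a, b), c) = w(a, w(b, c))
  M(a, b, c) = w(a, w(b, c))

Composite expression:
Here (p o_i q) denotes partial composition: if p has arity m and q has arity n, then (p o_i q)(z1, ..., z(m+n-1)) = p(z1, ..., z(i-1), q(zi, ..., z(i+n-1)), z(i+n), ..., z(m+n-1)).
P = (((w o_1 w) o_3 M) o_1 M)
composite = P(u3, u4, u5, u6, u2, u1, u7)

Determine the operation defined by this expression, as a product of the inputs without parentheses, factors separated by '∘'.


u3 ∘ u4 ∘ u5 ∘ u6 ∘ u2 ∘ u1 ∘ u7

All parenthesizations of w agree; list the u-inputs left to right.
M(u3, u4, u5) linearizes to u3 ∘ u4 ∘ u5
w(M(u3, u4, u5), u6) linearizes to u3 ∘ u4 ∘ u5 ∘ u6
M(u2, u1, u7) linearizes to u2 ∘ u1 ∘ u7
w(w(M(u3, u4, u5), u6), M(u2, u1, u7)) linearizes to u3 ∘ u4 ∘ u5 ∘ u6 ∘ u2 ∘ u1 ∘ u7


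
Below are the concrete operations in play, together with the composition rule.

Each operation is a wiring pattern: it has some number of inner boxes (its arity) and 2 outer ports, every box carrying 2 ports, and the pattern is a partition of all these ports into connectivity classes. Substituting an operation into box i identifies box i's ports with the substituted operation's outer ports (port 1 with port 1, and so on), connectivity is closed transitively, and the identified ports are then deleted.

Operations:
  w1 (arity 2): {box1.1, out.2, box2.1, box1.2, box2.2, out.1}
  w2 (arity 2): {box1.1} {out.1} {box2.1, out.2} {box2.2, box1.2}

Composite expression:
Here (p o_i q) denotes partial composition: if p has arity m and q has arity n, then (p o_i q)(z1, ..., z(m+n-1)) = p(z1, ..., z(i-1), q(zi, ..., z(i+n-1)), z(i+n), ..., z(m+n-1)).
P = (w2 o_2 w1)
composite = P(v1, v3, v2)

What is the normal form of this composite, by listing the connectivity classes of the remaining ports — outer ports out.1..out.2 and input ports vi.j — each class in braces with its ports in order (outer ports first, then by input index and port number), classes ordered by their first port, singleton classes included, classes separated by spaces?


{out.1} {out.2, v1.2, v2.1, v2.2, v3.1, v3.2} {v1.1}

Two ports join when wires chain via w2-identified ports.
w1 over (v3, v2) gives {out.1, out.2, v2.1, v2.2, v3.1, v3.2}, out.j being that stage's outer ports
w2 over (v1, v3, v2) gives {out.1} {out.2, v1.2, v2.1, v2.2, v3.1, v3.2} {v1.1}, out.j being that stage's outer ports


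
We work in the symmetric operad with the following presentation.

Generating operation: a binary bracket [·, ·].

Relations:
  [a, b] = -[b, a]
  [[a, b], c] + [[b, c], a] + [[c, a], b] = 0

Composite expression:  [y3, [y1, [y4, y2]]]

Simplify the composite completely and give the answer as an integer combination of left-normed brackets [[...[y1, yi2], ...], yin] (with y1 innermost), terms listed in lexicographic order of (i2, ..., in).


[[[y1, y2], y4], y3] - [[[y1, y4], y2], y3]

Left-normed coefficients sit on the y1-initial expansion words.
Composite bracket: [y3, [y1, [y4, y2]]]
Full expansion: 8 signed words from ab - ba (2^3 = 8).
Keep just the words that open with y1:
  word y1y2y4y3 has sign +1, contributing +[[[y1, y2], y4], y3]
  word y1y4y2y3 has sign -1, contributing -[[[y1, y4], y2], y3]


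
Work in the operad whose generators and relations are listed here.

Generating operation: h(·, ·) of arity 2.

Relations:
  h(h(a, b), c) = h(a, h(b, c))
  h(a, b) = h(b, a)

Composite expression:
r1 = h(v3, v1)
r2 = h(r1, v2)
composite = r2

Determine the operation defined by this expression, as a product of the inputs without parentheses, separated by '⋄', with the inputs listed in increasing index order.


v1 ⋄ v2 ⋄ v3

Any arrangement under h is one operation, so sort the v-inputs.
h(v3, v1) reduces to v3 ⋄ v1
h(h(v3, v1), v2) reduces to v3 ⋄ v1 ⋄ v2
rearranged into index order: v1 ⋄ v2 ⋄ v3


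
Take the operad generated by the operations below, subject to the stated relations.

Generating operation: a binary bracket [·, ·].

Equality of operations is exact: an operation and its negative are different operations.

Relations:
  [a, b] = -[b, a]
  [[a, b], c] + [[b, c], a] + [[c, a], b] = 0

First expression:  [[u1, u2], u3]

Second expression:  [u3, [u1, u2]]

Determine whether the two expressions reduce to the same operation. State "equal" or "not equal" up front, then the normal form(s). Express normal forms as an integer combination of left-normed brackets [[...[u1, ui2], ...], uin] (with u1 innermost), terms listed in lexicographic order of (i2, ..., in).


Normal form of the first expression: [[u1, u2], u3]
Normal form of the second expression: -[[u1, u2], u3]
No match — not equal.

not equal; the first gives [[u1, u2], u3] and the second -[[u1, u2], u3]


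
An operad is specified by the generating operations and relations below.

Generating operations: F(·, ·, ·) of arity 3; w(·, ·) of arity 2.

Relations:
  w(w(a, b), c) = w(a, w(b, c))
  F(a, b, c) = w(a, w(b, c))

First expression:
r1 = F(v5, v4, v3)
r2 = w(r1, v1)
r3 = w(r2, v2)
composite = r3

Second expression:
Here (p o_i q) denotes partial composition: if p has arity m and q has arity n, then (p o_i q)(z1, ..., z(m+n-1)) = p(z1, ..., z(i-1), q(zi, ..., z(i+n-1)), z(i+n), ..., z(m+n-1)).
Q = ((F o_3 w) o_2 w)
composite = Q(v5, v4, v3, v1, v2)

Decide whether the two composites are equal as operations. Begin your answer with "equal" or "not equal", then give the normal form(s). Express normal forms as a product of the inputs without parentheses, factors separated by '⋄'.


equal; the common form is v5 ⋄ v4 ⋄ v3 ⋄ v1 ⋄ v2

The first expression reduces to v5 ⋄ v4 ⋄ v3 ⋄ v1 ⋄ v2
The second expression reduces to v5 ⋄ v4 ⋄ v3 ⋄ v1 ⋄ v2
Identical normal forms: equal.


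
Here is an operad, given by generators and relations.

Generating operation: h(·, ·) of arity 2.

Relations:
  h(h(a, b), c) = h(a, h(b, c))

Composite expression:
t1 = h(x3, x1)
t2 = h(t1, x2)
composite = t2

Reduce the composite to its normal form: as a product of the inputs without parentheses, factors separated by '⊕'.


Every regrouping of h is equal, so read the x-inputs in written order.
h(x3, x1) reduces to x3 ⊕ x1
h(h(x3, x1), x2) reduces to x3 ⊕ x1 ⊕ x2

x3 ⊕ x1 ⊕ x2


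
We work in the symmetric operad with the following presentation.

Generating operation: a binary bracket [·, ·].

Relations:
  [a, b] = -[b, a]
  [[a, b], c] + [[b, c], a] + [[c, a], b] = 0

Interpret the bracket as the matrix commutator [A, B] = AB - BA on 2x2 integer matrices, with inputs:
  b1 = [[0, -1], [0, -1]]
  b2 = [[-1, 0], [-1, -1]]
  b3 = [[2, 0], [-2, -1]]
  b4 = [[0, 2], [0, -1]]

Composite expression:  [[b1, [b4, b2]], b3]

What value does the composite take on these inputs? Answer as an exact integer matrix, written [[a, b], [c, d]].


[[8, 12], [-7, -8]]

[b4, b2] = [[-2, 0], [1, 2]]
[b1, [b4, b2]] = [[-1, -4], [-1, 1]]
[[b1, [b4, b2]], b3] = [[8, 12], [-7, -8]]


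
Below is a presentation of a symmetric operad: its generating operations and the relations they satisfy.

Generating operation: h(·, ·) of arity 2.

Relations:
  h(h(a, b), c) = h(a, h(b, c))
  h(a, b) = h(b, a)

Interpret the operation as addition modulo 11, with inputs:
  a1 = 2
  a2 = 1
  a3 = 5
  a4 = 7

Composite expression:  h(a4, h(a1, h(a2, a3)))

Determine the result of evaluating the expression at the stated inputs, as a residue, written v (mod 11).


h(a2, a3) = 6
h(a1, h(a2, a3)) = 8
h(a4, h(a1, h(a2, a3))) = 4

4 (mod 11)


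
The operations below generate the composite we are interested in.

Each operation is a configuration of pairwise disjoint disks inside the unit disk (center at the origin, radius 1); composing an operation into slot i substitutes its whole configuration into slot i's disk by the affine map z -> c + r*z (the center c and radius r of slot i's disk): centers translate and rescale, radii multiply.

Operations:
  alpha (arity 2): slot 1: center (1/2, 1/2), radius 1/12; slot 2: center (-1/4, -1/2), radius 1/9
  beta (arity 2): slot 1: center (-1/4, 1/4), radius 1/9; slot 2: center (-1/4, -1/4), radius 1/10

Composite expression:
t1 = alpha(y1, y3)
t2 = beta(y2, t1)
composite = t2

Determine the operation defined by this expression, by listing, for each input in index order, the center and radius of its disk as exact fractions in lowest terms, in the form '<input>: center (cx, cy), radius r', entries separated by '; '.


y1: center (-1/5, -1/5), radius 1/120; y2: center (-1/4, 1/4), radius 1/9; y3: center (-11/40, -3/10), radius 1/90

Affine substitution under beta: radii multiply and y-centers shift.
for y2, the 1-step affine chain lands on center (-1/4, 1/4), radius 1/9
for y1, the 2-step affine chain lands on center (-1/5, -1/5), radius 1/120
for y3, the 2-step affine chain lands on center (-11/40, -3/10), radius 1/90


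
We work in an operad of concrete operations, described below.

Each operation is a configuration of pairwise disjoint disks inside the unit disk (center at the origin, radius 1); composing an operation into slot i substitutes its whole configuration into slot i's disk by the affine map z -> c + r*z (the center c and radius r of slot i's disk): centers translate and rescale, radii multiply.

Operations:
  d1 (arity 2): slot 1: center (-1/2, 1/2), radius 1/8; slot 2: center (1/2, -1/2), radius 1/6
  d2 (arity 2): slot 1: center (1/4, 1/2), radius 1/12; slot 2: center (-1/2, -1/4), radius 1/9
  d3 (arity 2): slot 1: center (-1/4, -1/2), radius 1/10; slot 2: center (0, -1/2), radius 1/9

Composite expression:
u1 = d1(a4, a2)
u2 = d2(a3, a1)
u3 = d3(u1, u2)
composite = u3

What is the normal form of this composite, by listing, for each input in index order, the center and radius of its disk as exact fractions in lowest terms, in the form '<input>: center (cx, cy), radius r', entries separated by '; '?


Affine substitution under d3: radii multiply and a-centers shift.
input a4: composing its 2 substitution steps yields center (-3/10, -9/20), radius 1/80
input a2: composing its 2 substitution steps yields center (-1/5, -11/20), radius 1/60
input a3: composing its 2 substitution steps yields center (1/36, -4/9), radius 1/108
input a1: composing its 2 substitution steps yields center (-1/18, -19/36), radius 1/81

a1: center (-1/18, -19/36), radius 1/81; a2: center (-1/5, -11/20), radius 1/60; a3: center (1/36, -4/9), radius 1/108; a4: center (-3/10, -9/20), radius 1/80


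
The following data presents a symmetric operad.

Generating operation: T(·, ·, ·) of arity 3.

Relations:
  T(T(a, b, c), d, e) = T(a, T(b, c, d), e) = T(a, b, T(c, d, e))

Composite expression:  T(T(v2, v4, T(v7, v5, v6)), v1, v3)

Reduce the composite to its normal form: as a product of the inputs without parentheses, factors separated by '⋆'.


Associativity of T dissolves the nesting; only the v-input order survives.
T(v7, v5, v6) spells out as v7 ⋆ v5 ⋆ v6
T(v2, v4, T(v7, v5, v6)) spells out as v2 ⋆ v4 ⋆ v7 ⋆ v5 ⋆ v6
T(T(v2, v4, T(v7, v5, v6)), v1, v3) spells out as v2 ⋆ v4 ⋆ v7 ⋆ v5 ⋆ v6 ⋆ v1 ⋆ v3

v2 ⋆ v4 ⋆ v7 ⋆ v5 ⋆ v6 ⋆ v1 ⋆ v3


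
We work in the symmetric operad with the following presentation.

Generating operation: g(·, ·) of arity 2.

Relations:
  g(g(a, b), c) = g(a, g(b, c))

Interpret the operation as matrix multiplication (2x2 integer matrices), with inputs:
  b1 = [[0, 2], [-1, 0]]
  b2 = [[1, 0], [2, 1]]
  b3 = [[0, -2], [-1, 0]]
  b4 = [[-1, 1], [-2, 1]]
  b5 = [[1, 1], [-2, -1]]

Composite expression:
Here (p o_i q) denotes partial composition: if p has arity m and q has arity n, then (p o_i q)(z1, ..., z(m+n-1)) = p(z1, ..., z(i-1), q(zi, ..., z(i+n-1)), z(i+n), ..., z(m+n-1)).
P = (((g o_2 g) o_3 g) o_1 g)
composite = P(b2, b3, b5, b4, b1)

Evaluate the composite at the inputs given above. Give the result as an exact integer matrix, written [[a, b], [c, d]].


g(b2, b3) = [[0, -2], [-1, -4]]
g(b4, b1) = [[-1, -2], [-1, -4]]
g(b5, g(b4, b1)) = [[-2, -6], [3, 8]]
g(g(b2, b3), g(b5, g(b4, b1))) = [[-6, -16], [-10, -26]]

[[-6, -16], [-10, -26]]


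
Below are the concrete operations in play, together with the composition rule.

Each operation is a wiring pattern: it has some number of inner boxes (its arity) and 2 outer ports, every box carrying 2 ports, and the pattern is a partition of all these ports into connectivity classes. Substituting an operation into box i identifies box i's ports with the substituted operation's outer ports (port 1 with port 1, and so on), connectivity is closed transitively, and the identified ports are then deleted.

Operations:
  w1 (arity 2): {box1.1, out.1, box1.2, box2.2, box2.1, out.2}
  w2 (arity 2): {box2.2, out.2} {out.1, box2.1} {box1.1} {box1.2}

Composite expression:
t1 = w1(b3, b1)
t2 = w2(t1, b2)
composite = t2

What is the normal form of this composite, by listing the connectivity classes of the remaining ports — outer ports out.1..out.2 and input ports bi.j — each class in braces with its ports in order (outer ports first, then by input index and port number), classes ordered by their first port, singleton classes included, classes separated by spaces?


{out.1, b2.1} {out.2, b2.2} {b1.1, b1.2, b3.1, b3.2}

Connectivity passes through glued w2-boundaries; trace each wire chain.
after w1, the pattern on (b3, b1) reads {out.1, out.2, b1.1, b1.2, b3.1, b3.2} (out.j = its outer ports)
after w2, the pattern on (b3, b1, b2) reads {out.1, b2.1} {out.2, b2.2} {b1.1, b1.2, b3.1, b3.2} (out.j = its outer ports)


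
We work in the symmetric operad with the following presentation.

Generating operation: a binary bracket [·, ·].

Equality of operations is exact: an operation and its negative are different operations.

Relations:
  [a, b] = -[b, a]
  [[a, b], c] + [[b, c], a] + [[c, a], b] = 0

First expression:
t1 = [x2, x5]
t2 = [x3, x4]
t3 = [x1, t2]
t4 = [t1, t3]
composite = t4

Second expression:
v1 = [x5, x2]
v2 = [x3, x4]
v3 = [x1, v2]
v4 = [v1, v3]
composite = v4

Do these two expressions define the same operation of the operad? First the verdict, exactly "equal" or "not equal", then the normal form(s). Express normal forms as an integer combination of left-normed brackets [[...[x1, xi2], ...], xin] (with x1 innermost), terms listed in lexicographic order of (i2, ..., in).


In normal form, the first expression is -[[[[x1, x3], x4], x2], x5] + [[[[x1, x3], x4], x5], x2] + [[[[x1, x4], x3], x2], x5] - [[[[x1, x4], x3], x5], x2]
In normal form, the second expression is [[[[x1, x3], x4], x2], x5] - [[[[x1, x3], x4], x5], x2] - [[[[x1, x4], x3], x2], x5] + [[[[x1, x4], x3], x5], x2]
The normal forms differ: not equal.

not equal; the first gives -[[[[x1, x3], x4], x2], x5] + [[[[x1, x3], x4], x5], x2] + [[[[x1, x4], x3], x2], x5] - [[[[x1, x4], x3], x5], x2] and the second [[[[x1, x3], x4], x2], x5] - [[[[x1, x3], x4], x5], x2] - [[[[x1, x4], x3], x2], x5] + [[[[x1, x4], x3], x5], x2]


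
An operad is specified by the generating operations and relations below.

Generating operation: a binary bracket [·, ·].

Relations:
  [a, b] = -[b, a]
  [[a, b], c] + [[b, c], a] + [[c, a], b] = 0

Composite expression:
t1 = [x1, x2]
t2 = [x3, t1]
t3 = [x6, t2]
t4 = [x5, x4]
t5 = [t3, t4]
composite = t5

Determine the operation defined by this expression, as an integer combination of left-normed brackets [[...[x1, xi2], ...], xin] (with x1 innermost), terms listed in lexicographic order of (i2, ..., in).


-[[[[[x1, x2], x3], x6], x4], x5] + [[[[[x1, x2], x3], x6], x5], x4]


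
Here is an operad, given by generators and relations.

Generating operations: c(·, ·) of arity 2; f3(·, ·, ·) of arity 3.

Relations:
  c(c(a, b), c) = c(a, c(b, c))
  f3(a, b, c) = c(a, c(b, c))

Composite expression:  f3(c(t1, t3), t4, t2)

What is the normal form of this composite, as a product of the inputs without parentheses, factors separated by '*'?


t1 * t3 * t4 * t2

Key point: f3 is associative — brackets drop, the t-order remains.
c(t1, t3) collapses to t1 * t3
f3(c(t1, t3), t4, t2) collapses to t1 * t3 * t4 * t2


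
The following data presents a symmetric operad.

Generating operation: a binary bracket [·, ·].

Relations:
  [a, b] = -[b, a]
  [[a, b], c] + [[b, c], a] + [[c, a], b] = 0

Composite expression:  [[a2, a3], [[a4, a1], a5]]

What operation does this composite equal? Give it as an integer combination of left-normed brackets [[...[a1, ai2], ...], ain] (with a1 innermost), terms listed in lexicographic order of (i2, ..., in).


[[[[a1, a4], a5], a2], a3] - [[[[a1, a4], a5], a3], a2]

Antisymmetry and Jacobi reduce to a1-anchored left-normed brackets.
Composite bracket: [[a2, a3], [[a4, a1], a5]]
Full expansion: 16 signed words from ab - ba (2^4 = 16).
Words beginning with a1 determine it all:
  a1a4a5a2a3 appears with sign +1, giving the term +[[[[a1, a4], a5], a2], a3]
  a1a4a5a3a2 appears with sign -1, giving the term -[[[[a1, a4], a5], a3], a2]


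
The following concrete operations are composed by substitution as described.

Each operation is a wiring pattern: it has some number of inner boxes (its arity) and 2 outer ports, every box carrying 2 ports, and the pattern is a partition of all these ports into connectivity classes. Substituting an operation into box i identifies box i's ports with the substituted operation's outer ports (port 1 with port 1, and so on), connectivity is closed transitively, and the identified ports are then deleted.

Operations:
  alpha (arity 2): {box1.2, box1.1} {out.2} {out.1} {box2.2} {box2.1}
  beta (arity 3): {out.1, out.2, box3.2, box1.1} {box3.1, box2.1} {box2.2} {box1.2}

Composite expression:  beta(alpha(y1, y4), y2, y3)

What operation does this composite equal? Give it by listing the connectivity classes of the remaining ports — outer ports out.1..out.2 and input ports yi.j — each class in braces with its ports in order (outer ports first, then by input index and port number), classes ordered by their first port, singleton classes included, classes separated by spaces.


{out.1, out.2, y3.2} {y1.1, y1.2} {y2.1, y3.1} {y2.2} {y4.1} {y4.2}

Connectivity passes through glued beta-boundaries; trace each wire chain.
alpha over (y1, y4) gives {out.1} {out.2} {y1.1, y1.2} {y4.1} {y4.2}, out.j being that stage's outer ports
beta over (y1, y4, y2, y3) gives {out.1, out.2, y3.2} {y1.1, y1.2} {y2.1, y3.1} {y2.2} {y4.1} {y4.2}, out.j being that stage's outer ports


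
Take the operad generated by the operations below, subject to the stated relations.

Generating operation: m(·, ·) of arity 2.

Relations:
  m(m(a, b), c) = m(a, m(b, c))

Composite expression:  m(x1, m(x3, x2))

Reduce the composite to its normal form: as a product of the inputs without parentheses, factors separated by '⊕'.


x1 ⊕ x3 ⊕ x2

All parenthesizations of m agree; list the x-inputs left to right.
m(x3, x2) linearizes to x3 ⊕ x2
m(x1, m(x3, x2)) linearizes to x1 ⊕ x3 ⊕ x2


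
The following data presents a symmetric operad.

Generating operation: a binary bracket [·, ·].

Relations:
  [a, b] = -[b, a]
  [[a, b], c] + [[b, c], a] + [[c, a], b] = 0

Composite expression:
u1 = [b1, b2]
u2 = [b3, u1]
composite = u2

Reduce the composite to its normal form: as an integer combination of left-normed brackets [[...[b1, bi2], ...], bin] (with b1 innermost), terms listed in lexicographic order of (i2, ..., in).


-[[b1, b2], b3]

Expand each bracket as ab - ba; the b1-initial words give the coefficients.
Composite bracket: [b3, [b1, b2]]
Applying ab - ba throughout gives 4 signed words (2^2 = 4).
Coefficients come from the b1-initial words:
  the word b1b2b3 carries sign -1 and contributes -[[b1, b2], b3]


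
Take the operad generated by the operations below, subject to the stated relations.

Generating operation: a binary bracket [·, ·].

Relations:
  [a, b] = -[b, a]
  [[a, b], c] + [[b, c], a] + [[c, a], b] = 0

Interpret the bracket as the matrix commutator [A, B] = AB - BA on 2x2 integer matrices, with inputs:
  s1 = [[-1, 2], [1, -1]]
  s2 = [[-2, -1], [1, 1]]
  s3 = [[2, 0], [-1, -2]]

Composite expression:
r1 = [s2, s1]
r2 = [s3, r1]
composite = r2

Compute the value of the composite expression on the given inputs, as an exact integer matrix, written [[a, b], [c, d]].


[[-6, -24], [-6, 6]]


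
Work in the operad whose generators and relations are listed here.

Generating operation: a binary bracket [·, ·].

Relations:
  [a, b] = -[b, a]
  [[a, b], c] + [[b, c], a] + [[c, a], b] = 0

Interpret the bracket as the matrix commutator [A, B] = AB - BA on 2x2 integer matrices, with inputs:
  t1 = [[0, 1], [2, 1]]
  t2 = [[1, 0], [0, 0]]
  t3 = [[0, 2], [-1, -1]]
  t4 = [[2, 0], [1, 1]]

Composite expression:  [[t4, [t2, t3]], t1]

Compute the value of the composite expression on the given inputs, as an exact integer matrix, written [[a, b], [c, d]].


[[5, -2], [9, -5]]

[t2, t3] = [[0, 2], [1, 0]]
[t4, [t2, t3]] = [[-2, 2], [-1, 2]]
[[t4, [t2, t3]], t1] = [[5, -2], [9, -5]]


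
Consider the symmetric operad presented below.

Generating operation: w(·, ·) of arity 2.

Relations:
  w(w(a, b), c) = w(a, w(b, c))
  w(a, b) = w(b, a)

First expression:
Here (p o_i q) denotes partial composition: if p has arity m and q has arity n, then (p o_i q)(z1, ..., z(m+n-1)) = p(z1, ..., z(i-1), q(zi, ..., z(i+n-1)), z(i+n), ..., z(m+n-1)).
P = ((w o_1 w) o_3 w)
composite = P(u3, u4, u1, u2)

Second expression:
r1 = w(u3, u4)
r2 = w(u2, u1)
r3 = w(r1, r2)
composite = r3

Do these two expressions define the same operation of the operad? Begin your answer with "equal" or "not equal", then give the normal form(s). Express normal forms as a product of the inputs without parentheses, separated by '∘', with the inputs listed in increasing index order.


Normal form of the first expression: u1 ∘ u2 ∘ u3 ∘ u4
Normal form of the second expression: u1 ∘ u2 ∘ u3 ∘ u4
The forms coincide; equal.

equal: each reduces to u1 ∘ u2 ∘ u3 ∘ u4


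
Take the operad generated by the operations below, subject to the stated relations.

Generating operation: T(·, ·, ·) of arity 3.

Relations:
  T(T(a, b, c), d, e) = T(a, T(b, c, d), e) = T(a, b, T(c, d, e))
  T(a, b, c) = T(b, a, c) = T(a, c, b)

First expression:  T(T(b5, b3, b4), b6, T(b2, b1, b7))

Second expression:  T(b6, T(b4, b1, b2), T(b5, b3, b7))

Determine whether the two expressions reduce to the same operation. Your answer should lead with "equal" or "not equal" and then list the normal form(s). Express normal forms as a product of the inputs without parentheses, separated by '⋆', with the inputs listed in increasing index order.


The first expression reduces to b1 ⋆ b2 ⋆ b3 ⋆ b4 ⋆ b5 ⋆ b6 ⋆ b7
The second expression reduces to b1 ⋆ b2 ⋆ b3 ⋆ b4 ⋆ b5 ⋆ b6 ⋆ b7
Identical normal forms: equal.

equal: each reduces to b1 ⋆ b2 ⋆ b3 ⋆ b4 ⋆ b5 ⋆ b6 ⋆ b7


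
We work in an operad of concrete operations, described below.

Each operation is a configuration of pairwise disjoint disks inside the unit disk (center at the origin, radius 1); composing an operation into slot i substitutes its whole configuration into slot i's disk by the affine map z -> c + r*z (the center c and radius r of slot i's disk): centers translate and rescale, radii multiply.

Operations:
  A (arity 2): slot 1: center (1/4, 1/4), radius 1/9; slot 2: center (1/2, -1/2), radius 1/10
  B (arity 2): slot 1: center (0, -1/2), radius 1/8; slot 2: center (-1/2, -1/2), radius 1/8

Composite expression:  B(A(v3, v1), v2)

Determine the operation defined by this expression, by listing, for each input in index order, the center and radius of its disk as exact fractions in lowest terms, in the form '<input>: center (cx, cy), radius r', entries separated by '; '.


v1: center (1/16, -9/16), radius 1/80; v2: center (-1/2, -1/2), radius 1/8; v3: center (1/32, -15/32), radius 1/72

Nesting under B composes maps z -> c + r*z down each v-path.
input v3: composing its 2 substitution steps yields center (1/32, -15/32), radius 1/72
input v1: composing its 2 substitution steps yields center (1/16, -9/16), radius 1/80
input v2: composing its 1 substitution step yields center (-1/2, -1/2), radius 1/8


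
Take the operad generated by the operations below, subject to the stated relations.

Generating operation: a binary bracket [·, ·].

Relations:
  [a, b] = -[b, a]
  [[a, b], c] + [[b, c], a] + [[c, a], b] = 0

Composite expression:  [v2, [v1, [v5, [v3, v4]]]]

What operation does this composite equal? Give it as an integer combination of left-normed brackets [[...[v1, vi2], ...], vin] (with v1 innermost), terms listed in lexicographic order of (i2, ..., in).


[[[[v1, v3], v4], v5], v2] - [[[[v1, v4], v3], v5], v2] - [[[[v1, v5], v3], v4], v2] + [[[[v1, v5], v4], v3], v2]

Skip Jacobi rewriting: expand, keep v1-initial words, read off terms.
Composite bracket: [v2, [v1, [v5, [v3, v4]]]]
Each bracket splits as ab - ba, giving 16 signed words (2^4 = 16).
Only words starting with v1 matter:
  v1v3v4v5v2 appears with sign +1, giving the term +[[[[v1, v3], v4], v5], v2]
  v1v4v3v5v2 appears with sign -1, giving the term -[[[[v1, v4], v3], v5], v2]
  v1v5v3v4v2 appears with sign -1, giving the term -[[[[v1, v5], v3], v4], v2]
  v1v5v4v3v2 appears with sign +1, giving the term +[[[[v1, v5], v4], v3], v2]


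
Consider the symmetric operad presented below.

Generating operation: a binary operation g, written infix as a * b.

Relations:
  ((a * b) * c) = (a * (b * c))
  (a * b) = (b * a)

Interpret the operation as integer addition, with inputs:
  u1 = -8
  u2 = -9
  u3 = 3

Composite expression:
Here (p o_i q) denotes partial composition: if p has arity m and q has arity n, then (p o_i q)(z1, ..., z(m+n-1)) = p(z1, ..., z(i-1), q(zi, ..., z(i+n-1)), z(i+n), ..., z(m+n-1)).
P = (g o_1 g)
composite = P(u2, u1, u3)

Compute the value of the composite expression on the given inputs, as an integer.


-14

(u2 * u1) = -17
((u2 * u1) * u3) = -14


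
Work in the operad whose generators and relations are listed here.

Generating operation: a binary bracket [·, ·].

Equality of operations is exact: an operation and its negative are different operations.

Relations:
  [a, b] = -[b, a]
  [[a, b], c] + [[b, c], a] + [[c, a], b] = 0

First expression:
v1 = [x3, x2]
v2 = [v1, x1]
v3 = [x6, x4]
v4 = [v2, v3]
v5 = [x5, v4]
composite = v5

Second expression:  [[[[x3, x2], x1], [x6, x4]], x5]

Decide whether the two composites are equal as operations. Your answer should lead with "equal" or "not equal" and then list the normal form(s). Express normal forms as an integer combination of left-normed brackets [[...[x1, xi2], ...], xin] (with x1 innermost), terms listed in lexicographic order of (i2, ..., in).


The first expression reduces to [[[[[x1, x2], x3], x4], x6], x5] - [[[[[x1, x2], x3], x6], x4], x5] - [[[[[x1, x3], x2], x4], x6], x5] + [[[[[x1, x3], x2], x6], x4], x5]
The second expression reduces to -[[[[[x1, x2], x3], x4], x6], x5] + [[[[[x1, x2], x3], x6], x4], x5] + [[[[[x1, x3], x2], x4], x6], x5] - [[[[[x1, x3], x2], x6], x4], x5]
The normal forms differ: not equal.

not equal; the first gives [[[[[x1, x2], x3], x4], x6], x5] - [[[[[x1, x2], x3], x6], x4], x5] - [[[[[x1, x3], x2], x4], x6], x5] + [[[[[x1, x3], x2], x6], x4], x5] and the second -[[[[[x1, x2], x3], x4], x6], x5] + [[[[[x1, x2], x3], x6], x4], x5] + [[[[[x1, x3], x2], x4], x6], x5] - [[[[[x1, x3], x2], x6], x4], x5]


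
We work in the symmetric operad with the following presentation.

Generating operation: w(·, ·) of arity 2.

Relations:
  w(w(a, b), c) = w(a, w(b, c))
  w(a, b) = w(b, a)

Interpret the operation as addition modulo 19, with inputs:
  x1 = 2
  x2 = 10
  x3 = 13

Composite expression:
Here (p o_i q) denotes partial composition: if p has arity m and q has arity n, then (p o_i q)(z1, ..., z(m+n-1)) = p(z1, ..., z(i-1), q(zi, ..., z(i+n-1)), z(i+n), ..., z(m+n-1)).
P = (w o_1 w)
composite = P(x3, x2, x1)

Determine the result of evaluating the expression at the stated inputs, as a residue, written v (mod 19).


6 (mod 19)


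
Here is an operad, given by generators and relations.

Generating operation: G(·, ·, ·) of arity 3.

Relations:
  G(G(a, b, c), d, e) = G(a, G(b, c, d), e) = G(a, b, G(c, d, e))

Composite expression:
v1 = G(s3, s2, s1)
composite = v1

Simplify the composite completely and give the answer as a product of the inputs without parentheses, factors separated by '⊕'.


Under associativity of G, the answer is the s's in reading order.
G(s3, s2, s1) unparenthesizes to s3 ⊕ s2 ⊕ s1

s3 ⊕ s2 ⊕ s1


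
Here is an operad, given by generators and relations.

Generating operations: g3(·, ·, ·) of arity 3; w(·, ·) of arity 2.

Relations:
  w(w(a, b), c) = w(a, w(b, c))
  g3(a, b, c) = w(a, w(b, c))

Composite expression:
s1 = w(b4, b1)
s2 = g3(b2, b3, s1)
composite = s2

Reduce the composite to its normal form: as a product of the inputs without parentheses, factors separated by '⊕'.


b2 ⊕ b3 ⊕ b4 ⊕ b1

Key point: g3 is associative — brackets drop, the b-order remains.
w(b4, b1) flattens to b4 ⊕ b1
g3(b2, b3, w(b4, b1)) flattens to b2 ⊕ b3 ⊕ b4 ⊕ b1


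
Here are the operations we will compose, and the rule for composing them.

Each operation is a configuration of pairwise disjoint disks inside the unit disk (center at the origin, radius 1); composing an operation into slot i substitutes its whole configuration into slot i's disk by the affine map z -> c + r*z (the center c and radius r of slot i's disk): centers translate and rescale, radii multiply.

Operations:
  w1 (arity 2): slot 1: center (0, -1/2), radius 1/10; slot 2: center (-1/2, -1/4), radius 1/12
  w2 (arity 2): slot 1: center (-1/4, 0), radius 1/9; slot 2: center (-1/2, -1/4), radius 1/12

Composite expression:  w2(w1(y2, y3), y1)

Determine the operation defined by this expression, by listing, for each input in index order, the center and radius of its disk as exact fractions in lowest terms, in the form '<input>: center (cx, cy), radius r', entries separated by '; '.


y1: center (-1/2, -1/4), radius 1/12; y2: center (-1/4, -1/18), radius 1/90; y3: center (-11/36, -1/36), radius 1/108

Follow each y-input down from w2: c' goes to c + r*c', radius to r*r'.
input y2: composing its 2 substitution steps yields center (-1/4, -1/18), radius 1/90
input y3: composing its 2 substitution steps yields center (-11/36, -1/36), radius 1/108
input y1: composing its 1 substitution step yields center (-1/2, -1/4), radius 1/12


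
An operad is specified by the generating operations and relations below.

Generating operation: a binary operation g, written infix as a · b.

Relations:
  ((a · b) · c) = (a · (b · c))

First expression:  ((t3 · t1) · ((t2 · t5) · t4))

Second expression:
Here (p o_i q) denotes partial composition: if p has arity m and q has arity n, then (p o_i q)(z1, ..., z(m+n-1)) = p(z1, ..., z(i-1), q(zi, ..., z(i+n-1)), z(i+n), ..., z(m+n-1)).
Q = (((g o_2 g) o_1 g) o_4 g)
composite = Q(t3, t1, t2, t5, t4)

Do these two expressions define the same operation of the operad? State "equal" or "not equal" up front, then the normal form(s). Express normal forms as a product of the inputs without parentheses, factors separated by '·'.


equal; the common form is t3 · t1 · t2 · t5 · t4

The first expression reduces to t3 · t1 · t2 · t5 · t4
The second expression reduces to t3 · t1 · t2 · t5 · t4
One common form — equal.


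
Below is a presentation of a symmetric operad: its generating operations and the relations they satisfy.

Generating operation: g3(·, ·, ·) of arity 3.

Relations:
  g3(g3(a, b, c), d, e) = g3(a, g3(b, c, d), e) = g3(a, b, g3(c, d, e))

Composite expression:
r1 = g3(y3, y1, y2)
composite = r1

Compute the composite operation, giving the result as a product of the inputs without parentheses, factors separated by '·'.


y3 · y1 · y2

Associativity of g3 dissolves the nesting; only the y-input order survives.
g3(y3, y1, y2) collapses to y3 · y1 · y2


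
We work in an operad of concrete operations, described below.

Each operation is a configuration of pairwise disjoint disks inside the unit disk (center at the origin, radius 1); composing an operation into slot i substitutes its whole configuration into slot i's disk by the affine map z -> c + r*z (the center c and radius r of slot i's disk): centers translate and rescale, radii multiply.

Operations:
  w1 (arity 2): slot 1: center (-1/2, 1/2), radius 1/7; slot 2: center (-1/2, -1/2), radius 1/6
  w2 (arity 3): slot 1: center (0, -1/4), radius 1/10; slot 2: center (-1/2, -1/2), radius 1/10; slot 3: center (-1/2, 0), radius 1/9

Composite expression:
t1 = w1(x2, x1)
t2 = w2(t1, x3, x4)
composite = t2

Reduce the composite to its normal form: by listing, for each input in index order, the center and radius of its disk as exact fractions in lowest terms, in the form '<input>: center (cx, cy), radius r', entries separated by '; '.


x1: center (-1/20, -3/10), radius 1/60; x2: center (-1/20, -1/5), radius 1/70; x3: center (-1/2, -1/2), radius 1/10; x4: center (-1/2, 0), radius 1/9

Affine substitution under w2: radii multiply and x-centers shift.
for x2, the 2-step affine chain lands on center (-1/20, -1/5), radius 1/70
for x1, the 2-step affine chain lands on center (-1/20, -3/10), radius 1/60
for x3, the 1-step affine chain lands on center (-1/2, -1/2), radius 1/10
for x4, the 1-step affine chain lands on center (-1/2, 0), radius 1/9


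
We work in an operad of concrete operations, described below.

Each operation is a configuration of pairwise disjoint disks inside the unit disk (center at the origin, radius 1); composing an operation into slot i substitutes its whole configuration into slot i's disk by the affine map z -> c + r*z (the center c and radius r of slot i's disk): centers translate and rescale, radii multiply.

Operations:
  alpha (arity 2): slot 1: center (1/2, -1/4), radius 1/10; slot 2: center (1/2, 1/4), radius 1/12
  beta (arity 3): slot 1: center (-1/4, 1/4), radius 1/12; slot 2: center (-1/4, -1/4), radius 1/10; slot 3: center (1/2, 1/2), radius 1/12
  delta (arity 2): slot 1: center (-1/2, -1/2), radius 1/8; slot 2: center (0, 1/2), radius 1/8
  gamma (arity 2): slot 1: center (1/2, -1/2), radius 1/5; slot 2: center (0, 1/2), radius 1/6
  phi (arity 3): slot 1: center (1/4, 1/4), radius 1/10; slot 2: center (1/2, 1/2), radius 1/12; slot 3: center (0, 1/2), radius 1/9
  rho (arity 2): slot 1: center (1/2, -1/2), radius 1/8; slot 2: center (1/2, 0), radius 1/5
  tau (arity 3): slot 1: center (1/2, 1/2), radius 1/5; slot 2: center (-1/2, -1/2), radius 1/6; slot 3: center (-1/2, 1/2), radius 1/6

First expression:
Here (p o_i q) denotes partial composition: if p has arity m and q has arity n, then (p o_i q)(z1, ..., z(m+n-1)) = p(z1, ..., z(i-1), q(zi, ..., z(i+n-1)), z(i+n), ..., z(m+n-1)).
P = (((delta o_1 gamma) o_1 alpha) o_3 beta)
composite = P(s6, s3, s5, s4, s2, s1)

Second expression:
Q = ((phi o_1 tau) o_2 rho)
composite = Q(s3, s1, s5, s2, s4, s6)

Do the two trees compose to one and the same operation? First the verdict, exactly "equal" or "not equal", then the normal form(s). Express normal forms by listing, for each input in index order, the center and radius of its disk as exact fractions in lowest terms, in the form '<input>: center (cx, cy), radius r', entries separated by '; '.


not equal: they reduce to s1: center (0, 1/2), radius 1/8; s2: center (-47/96, -41/96), radius 1/576; s3: center (-17/40, -89/160), radius 1/480; s4: center (-97/192, -85/192), radius 1/480; s5: center (-97/192, -83/192), radius 1/576; s6: center (-17/40, -91/160), radius 1/400 and s1: center (5/24, 23/120), radius 1/480; s2: center (1/5, 3/10), radius 1/60; s3: center (3/10, 3/10), radius 1/50; s4: center (1/2, 1/2), radius 1/12; s5: center (5/24, 1/5), radius 1/300; s6: center (0, 1/2), radius 1/9

Normal form of the first expression: s1: center (0, 1/2), radius 1/8; s2: center (-47/96, -41/96), radius 1/576; s3: center (-17/40, -89/160), radius 1/480; s4: center (-97/192, -85/192), radius 1/480; s5: center (-97/192, -83/192), radius 1/576; s6: center (-17/40, -91/160), radius 1/400
Normal form of the second expression: s1: center (5/24, 23/120), radius 1/480; s2: center (1/5, 3/10), radius 1/60; s3: center (3/10, 3/10), radius 1/50; s4: center (1/2, 1/2), radius 1/12; s5: center (5/24, 1/5), radius 1/300; s6: center (0, 1/2), radius 1/9
Different reductions; not equal.


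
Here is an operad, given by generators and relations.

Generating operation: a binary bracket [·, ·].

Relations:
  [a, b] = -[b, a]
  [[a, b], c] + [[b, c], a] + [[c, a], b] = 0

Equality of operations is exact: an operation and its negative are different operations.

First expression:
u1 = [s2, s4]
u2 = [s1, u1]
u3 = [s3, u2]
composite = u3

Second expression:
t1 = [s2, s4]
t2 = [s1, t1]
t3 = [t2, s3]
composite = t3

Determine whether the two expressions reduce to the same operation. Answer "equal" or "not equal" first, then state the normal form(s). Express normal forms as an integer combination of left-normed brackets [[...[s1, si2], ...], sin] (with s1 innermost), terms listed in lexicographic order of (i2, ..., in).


not equal — first -[[[s1, s2], s4], s3] + [[[s1, s4], s2], s3], second [[[s1, s2], s4], s3] - [[[s1, s4], s2], s3]


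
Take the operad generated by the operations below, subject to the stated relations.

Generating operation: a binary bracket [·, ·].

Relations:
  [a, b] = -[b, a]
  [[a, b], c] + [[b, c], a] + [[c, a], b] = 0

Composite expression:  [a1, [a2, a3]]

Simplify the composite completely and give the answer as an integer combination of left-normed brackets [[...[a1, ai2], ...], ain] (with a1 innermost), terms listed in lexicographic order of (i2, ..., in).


[[a1, a2], a3] - [[a1, a3], a2]

Skip Jacobi rewriting: expand, keep a1-initial words, read off terms.
Composite bracket: [a1, [a2, a3]]
Applying ab - ba throughout gives 4 signed words (2^2 = 4).
Keep just the words that open with a1:
  sign of a1a2a3 is +1, so it contributes +[[a1, a2], a3]
  sign of a1a3a2 is -1, so it contributes -[[a1, a3], a2]


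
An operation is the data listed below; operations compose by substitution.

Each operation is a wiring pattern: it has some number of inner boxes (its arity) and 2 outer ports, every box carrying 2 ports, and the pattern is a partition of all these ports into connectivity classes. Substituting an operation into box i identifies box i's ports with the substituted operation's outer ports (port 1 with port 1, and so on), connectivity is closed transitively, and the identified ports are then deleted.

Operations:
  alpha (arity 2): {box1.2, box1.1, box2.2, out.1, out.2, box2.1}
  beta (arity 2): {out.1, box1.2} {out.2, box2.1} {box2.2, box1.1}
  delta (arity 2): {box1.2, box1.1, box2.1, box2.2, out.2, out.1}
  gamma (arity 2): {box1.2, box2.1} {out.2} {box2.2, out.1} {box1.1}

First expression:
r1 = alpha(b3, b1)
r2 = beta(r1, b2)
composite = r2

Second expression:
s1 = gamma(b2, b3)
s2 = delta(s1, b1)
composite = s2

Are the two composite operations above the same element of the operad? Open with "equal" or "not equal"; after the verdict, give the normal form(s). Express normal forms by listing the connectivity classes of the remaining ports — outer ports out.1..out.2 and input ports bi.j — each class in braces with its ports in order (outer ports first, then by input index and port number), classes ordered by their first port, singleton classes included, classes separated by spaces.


not equal: they reduce to {out.1, b1.1, b1.2, b2.2, b3.1, b3.2} {out.2, b2.1} and {out.1, out.2, b1.1, b1.2, b3.2} {b2.1} {b2.2, b3.1}

Reducing the first expression gives {out.1, b1.1, b1.2, b2.2, b3.1, b3.2} {out.2, b2.1}
Reducing the second expression gives {out.1, out.2, b1.1, b1.2, b3.2} {b2.1} {b2.2, b3.1}
Different reductions; not equal.
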